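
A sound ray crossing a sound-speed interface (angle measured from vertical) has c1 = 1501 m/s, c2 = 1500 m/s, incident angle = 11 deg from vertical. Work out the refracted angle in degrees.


sin(theta2) = (c2/c1)*sin(theta1) = (1500/1501)*sin(11 deg) = 0.19068
theta2 = arcsin(0.19068) = 10.99

10.99 deg


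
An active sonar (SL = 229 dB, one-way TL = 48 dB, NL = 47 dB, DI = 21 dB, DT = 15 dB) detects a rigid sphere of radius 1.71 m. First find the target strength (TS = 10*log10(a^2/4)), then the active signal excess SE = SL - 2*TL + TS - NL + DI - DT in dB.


Step 1: TS = 10*log10(1.71^2/4) = -1.36 dB
Step 2: SE = SL - 2*TL + TS - NL + DI - DT = 229 - 2*48 + (-1.36) - 47 + 21 - 15 = 90.64

90.64 dB


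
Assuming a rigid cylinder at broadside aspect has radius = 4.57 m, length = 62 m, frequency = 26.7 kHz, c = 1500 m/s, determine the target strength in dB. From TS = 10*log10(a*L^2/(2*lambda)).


51.94 dB


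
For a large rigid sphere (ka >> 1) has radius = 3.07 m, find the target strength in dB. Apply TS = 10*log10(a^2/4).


TS = 10*log10(3.07^2 / 4) = 10*log10(2.356225) = 3.72

3.72 dB


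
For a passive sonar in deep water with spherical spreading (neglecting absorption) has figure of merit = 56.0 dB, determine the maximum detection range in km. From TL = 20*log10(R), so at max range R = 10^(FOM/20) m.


At max range FOM = TL, so 20*log10(R) = 56.0
R = 10^(56.0/20) = 630.96 m = 0.63 km

0.63 km


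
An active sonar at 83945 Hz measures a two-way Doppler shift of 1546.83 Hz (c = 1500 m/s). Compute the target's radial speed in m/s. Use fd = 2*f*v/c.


From fd = 2*f*v/c, v = c*fd/(2*f) = 1500 * 1546.83 / (2*83945) = 13.82

13.82 m/s


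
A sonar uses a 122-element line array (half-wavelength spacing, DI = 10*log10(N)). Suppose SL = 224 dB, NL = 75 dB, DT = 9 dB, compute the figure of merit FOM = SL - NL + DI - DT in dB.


Step 1: DI = 10*log10(122) = 20.86 dB
Step 2: FOM = SL - NL + DI - DT = 224 - 75 + 20.86 - 9 = 160.86

160.86 dB


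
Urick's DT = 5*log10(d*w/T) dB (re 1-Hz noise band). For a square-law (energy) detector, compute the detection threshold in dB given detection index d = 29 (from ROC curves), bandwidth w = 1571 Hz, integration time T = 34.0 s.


DT = 5*log10(d*w/T) = 5*log10(29 * 1571 / 34.0) = 5*log10(1339.97) = 15.64

15.64 dB


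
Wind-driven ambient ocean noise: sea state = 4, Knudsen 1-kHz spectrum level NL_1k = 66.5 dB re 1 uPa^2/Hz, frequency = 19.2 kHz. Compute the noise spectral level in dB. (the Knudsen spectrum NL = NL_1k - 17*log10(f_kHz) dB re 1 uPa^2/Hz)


44.68 dB


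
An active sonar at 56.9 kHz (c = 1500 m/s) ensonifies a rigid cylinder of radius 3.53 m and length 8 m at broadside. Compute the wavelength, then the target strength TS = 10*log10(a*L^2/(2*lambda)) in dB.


Step 1: lambda = c/f = 1500/56900 = 0.02636 m
Step 2: TS = 10*log10(a*L^2/(2*lambda)) = 10*log10(3.53*8^2/(2*0.02636)) = 36.32

36.32 dB


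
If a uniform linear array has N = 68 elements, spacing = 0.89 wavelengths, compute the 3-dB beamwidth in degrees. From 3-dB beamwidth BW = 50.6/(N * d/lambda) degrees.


BW = 50.6 / (68 * 0.89) = 50.6 / 60.52 = 0.84

0.84 deg


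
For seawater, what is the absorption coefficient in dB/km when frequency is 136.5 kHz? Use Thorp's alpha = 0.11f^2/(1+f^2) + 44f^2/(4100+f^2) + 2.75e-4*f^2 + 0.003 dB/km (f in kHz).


41.301 dB/km


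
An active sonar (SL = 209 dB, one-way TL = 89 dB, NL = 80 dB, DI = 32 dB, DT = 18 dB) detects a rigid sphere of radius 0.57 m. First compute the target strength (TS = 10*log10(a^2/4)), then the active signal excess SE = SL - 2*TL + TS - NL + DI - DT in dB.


Step 1: TS = 10*log10(0.57^2/4) = -10.9 dB
Step 2: SE = SL - 2*TL + TS - NL + DI - DT = 209 - 2*89 + (-10.9) - 80 + 32 - 18 = -45.9

-45.9 dB


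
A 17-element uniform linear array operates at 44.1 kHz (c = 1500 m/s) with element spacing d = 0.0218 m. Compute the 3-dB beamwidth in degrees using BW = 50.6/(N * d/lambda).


Step 1: lambda = 1500/44100 = 0.03401 m
Step 2: d/lambda = 0.0218/0.03401 = 0.641
Step 3: BW = 50.6/(N * d/lambda) = 50.6/(17 * 0.641) = 4.64

4.64 deg


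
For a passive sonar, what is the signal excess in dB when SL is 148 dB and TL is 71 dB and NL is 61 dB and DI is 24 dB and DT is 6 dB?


SE = SL - TL - NL + DI - DT = 148 - 71 - 61 + 24 - 6 = 34

34 dB


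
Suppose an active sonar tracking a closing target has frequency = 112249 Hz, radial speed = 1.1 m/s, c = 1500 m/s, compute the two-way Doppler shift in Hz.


fd = 2*f*v/c = 2 * 112249 * 1.1 / 1500 = 164.63

164.63 Hz


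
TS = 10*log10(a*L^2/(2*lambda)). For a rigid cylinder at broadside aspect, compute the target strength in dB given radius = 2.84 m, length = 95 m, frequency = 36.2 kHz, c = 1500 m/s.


54.9 dB


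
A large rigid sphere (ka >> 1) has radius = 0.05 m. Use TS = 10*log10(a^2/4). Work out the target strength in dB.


TS = 10*log10(0.05^2 / 4) = 10*log10(0.000625) = -32.04

-32.04 dB


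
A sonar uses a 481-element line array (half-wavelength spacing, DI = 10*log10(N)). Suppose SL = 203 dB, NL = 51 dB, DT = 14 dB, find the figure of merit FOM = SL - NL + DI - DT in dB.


Step 1: DI = 10*log10(481) = 26.82 dB
Step 2: FOM = SL - NL + DI - DT = 203 - 51 + 26.82 - 14 = 164.82

164.82 dB


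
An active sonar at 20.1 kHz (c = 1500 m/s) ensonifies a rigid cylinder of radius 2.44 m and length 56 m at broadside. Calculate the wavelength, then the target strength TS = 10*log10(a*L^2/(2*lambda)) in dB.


Step 1: lambda = c/f = 1500/20100 = 0.07463 m
Step 2: TS = 10*log10(a*L^2/(2*lambda)) = 10*log10(2.44*56^2/(2*0.07463)) = 47.1

47.1 dB


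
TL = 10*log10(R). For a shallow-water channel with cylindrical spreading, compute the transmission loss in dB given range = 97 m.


TL = 10*log10(97) = 19.87

19.87 dB


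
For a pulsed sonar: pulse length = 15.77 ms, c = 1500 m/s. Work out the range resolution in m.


dR = c*tau/2 = 1500 * 15.77e-3 / 2 = 11.8275

11.8275 m


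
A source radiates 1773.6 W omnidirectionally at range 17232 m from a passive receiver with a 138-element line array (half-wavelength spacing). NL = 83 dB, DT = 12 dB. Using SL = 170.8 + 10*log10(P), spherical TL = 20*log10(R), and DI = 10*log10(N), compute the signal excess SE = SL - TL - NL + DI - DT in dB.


Step 1: SL = 170.8 + 10*log10(1773.6) = 203.29 dB
Step 2: TL = 20*log10(17232) = 84.73 dB
Step 3: DI = 10*log10(138) = 21.4 dB
Step 4: SE = SL - TL - NL + DI - DT = 203.29 - 84.73 - 83 + 21.4 - 12 = 44.96

44.96 dB


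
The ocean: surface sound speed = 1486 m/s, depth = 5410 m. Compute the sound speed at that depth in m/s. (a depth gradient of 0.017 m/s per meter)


c = 1486 + 0.017 * 5410 = 1577.97

1577.97 m/s


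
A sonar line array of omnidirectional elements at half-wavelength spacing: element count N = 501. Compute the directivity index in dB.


27.0 dB


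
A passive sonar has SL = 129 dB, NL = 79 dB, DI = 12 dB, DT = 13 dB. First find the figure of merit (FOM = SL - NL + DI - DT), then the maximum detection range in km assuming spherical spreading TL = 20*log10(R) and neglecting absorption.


Step 1: FOM = SL - NL + DI - DT = 129 - 79 + 12 - 13 = 49 dB
Step 2: at max range FOM = TL = 20*log10(R), so R = 10^(49/20) = 281.84 m = 0.28 km

0.28 km


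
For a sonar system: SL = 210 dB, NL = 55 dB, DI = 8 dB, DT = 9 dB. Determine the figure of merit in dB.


FOM = SL - NL + DI - DT = 210 - 55 + 8 - 9 = 154

154 dB


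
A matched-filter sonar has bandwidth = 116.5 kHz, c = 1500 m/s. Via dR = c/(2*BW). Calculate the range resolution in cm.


0.64 cm


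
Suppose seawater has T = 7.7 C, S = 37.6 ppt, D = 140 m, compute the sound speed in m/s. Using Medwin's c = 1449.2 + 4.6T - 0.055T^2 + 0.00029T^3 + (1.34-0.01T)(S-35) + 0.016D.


1487.02 m/s


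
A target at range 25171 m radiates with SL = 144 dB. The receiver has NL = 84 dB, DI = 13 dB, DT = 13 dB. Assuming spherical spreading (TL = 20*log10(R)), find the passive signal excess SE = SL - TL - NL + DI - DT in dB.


-28.02 dB


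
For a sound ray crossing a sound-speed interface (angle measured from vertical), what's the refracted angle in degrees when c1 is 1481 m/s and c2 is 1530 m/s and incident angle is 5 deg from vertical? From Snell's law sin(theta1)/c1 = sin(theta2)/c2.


sin(theta2) = (c2/c1)*sin(theta1) = (1530/1481)*sin(5 deg) = 0.09004
theta2 = arcsin(0.09004) = 5.17

5.17 deg


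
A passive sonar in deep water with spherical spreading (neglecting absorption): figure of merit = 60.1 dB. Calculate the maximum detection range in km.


At max range FOM = TL, so 20*log10(R) = 60.1
R = 10^(60.1/20) = 1011.58 m = 1.01 km

1.01 km


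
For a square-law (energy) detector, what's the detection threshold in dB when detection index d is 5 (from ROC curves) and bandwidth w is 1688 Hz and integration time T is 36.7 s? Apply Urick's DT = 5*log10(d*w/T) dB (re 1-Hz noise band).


DT = 5*log10(d*w/T) = 5*log10(5 * 1688 / 36.7) = 5*log10(229.97) = 11.81

11.81 dB


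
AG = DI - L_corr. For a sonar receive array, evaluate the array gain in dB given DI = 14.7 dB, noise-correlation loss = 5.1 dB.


AG = DI - L_corr = 14.7 - 5.1 = 9.6

9.6 dB


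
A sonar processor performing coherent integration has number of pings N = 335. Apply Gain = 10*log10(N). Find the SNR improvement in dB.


25.25 dB


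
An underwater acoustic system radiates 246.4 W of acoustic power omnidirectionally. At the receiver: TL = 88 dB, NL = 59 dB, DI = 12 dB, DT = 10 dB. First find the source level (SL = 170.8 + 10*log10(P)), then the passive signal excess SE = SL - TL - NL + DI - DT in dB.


Step 1: SL = 170.8 + 10*log10(246.4) = 194.72 dB
Step 2: SE = SL - TL - NL + DI - DT = 194.72 - 88 - 59 + 12 - 10 = 49.72

49.72 dB


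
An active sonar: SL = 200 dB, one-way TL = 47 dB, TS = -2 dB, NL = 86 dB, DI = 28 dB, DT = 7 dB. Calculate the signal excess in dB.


SE = SL - 2*TL + TS - NL + DI - DT = 200 - 2*47 + (-2) - 86 + 28 - 7 = 39

39 dB


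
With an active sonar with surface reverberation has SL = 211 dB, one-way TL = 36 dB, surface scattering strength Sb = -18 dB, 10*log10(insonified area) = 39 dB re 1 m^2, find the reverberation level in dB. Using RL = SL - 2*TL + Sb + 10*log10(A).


160 dB


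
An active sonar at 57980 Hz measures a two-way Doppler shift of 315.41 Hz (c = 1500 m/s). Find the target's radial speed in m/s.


4.08 m/s


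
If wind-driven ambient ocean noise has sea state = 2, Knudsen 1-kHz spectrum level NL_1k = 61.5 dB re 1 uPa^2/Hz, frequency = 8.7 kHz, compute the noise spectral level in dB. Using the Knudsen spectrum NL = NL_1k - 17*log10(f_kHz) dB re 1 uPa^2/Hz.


45.53 dB


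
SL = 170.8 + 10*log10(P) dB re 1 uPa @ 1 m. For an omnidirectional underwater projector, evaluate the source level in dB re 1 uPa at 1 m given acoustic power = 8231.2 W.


SL = 170.8 + 10*log10(8231.2) = 170.8 + 39.15 = 209.95

209.95 dB


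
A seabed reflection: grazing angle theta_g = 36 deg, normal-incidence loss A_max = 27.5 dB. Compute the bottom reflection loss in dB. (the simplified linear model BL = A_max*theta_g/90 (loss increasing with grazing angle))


11.0 dB


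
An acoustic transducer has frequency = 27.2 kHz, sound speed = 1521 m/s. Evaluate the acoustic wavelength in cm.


5.59 cm


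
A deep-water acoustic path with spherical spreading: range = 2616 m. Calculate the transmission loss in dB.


68.35 dB


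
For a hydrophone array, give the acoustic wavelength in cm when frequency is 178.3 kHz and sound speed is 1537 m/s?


0.86 cm


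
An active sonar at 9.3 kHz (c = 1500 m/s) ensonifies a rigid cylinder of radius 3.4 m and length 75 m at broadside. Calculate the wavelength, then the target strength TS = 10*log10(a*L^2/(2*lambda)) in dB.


Step 1: lambda = c/f = 1500/9300 = 0.16129 m
Step 2: TS = 10*log10(a*L^2/(2*lambda)) = 10*log10(3.4*75^2/(2*0.16129)) = 47.73

47.73 dB


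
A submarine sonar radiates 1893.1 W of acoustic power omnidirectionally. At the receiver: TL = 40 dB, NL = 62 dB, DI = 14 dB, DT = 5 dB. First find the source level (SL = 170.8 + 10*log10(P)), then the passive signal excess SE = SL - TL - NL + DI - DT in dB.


Step 1: SL = 170.8 + 10*log10(1893.1) = 203.57 dB
Step 2: SE = SL - TL - NL + DI - DT = 203.57 - 40 - 62 + 14 - 5 = 110.57

110.57 dB


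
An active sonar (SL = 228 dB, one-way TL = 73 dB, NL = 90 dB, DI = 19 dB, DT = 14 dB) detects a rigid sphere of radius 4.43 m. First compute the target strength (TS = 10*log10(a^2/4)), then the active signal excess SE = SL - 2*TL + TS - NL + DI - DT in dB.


Step 1: TS = 10*log10(4.43^2/4) = 6.91 dB
Step 2: SE = SL - 2*TL + TS - NL + DI - DT = 228 - 2*73 + (6.91) - 90 + 19 - 14 = 3.91

3.91 dB


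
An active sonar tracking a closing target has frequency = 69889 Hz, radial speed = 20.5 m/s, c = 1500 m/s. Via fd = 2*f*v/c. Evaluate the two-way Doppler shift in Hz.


1910.3 Hz


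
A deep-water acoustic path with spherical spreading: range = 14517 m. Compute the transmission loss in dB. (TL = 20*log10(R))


TL = 20*log10(14517) = 83.24

83.24 dB


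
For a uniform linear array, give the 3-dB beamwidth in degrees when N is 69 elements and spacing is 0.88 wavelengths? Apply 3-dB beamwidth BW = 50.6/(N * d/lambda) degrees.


0.83 deg


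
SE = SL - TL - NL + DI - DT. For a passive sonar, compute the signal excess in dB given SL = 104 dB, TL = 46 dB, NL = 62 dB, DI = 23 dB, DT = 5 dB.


SE = SL - TL - NL + DI - DT = 104 - 46 - 62 + 23 - 5 = 14

14 dB


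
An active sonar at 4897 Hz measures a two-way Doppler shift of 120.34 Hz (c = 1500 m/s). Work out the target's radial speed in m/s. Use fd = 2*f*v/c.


18.43 m/s


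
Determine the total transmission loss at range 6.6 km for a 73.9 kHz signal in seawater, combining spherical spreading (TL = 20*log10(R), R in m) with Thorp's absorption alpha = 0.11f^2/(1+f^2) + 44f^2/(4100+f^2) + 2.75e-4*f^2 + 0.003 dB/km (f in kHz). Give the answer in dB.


252.92 dB


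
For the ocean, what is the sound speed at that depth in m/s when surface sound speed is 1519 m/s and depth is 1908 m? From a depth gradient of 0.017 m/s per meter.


1551.436 m/s


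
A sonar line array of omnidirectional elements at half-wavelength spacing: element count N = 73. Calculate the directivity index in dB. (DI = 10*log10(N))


DI = 10*log10(73) = 18.63

18.63 dB


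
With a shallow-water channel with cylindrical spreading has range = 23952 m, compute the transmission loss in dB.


TL = 10*log10(23952) = 43.79

43.79 dB


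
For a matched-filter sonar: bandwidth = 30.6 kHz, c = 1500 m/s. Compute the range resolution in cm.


2.45 cm


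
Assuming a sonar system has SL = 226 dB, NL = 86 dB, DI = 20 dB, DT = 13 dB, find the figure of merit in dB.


FOM = SL - NL + DI - DT = 226 - 86 + 20 - 13 = 147

147 dB


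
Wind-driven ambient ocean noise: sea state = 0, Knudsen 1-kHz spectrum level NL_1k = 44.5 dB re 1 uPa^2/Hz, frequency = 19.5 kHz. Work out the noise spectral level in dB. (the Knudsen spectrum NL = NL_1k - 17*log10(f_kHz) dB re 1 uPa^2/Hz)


NL = NL_1k - 17*log10(f_kHz) = 44.5 - 17*log10(19.5) = 44.5 - (21.93) = 22.57

22.57 dB


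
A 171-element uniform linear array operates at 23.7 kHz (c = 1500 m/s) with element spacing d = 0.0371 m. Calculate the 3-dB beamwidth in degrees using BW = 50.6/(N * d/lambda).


Step 1: lambda = 1500/23700 = 0.06329 m
Step 2: d/lambda = 0.0371/0.06329 = 0.5862
Step 3: BW = 50.6/(N * d/lambda) = 50.6/(171 * 0.5862) = 0.5

0.5 deg


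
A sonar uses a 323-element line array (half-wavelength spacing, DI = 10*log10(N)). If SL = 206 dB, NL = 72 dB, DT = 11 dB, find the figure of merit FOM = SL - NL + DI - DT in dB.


Step 1: DI = 10*log10(323) = 25.09 dB
Step 2: FOM = SL - NL + DI - DT = 206 - 72 + 25.09 - 11 = 148.09

148.09 dB


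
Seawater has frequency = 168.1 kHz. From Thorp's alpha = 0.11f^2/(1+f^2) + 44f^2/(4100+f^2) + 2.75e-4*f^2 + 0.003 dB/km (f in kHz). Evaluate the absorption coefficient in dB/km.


f^2 = 28257.61
alpha = 0.11*28257.61/(1+28257.61) + 44*28257.61/(4100+28257.61) + 2.75e-4*28257.61 + 0.003 = 46.309

46.309 dB/km


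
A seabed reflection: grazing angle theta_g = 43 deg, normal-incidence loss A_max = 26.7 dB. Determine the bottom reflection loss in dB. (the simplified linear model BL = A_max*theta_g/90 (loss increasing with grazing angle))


BL = A_max * theta_g / 90 = 26.7 * 43 / 90 = 12.76

12.76 dB


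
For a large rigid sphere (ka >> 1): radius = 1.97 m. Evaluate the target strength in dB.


-0.13 dB


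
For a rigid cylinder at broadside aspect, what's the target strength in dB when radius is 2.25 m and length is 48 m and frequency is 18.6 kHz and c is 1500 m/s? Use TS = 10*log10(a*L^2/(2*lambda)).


lambda = 1500/18600 = 0.08065 m
TS = 10*log10(2.25*48^2/(2*0.08065)) = 45.07

45.07 dB


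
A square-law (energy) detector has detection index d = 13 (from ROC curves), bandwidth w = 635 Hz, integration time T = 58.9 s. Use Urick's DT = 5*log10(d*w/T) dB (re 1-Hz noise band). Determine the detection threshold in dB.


DT = 5*log10(d*w/T) = 5*log10(13 * 635 / 58.9) = 5*log10(140.15) = 10.73

10.73 dB


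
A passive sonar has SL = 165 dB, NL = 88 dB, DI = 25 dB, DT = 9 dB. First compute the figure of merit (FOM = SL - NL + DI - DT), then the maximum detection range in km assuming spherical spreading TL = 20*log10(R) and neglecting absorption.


Step 1: FOM = SL - NL + DI - DT = 165 - 88 + 25 - 9 = 93 dB
Step 2: at max range FOM = TL = 20*log10(R), so R = 10^(93/20) = 44668.36 m = 44.67 km

44.67 km


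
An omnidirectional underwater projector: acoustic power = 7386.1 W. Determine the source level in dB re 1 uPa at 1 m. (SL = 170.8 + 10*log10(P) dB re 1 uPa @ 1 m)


209.48 dB


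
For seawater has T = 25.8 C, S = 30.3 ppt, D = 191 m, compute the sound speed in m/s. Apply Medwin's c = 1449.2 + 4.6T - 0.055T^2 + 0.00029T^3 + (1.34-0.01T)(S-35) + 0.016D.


c = 1449.2 + 4.6*25.8 - 0.055*25.8^2 + 0.00029*25.8^3 + (1.34 - 0.01*25.8)*(30.3 - 35) + 0.016*191 = 1534.22

1534.22 m/s


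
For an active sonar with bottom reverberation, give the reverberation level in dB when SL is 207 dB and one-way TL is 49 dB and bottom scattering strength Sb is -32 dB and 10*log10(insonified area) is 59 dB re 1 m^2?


136 dB


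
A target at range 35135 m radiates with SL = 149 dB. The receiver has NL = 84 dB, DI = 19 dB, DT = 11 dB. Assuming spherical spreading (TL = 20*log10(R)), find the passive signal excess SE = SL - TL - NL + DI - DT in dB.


-17.91 dB


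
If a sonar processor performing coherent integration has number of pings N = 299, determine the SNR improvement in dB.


24.76 dB


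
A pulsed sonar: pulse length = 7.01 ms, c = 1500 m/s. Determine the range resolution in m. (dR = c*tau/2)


dR = c*tau/2 = 1500 * 7.01e-3 / 2 = 5.2575

5.2575 m


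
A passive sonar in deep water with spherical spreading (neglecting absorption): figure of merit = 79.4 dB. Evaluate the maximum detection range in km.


At max range FOM = TL, so 20*log10(R) = 79.4
R = 10^(79.4/20) = 9332.54 m = 9.33 km

9.33 km


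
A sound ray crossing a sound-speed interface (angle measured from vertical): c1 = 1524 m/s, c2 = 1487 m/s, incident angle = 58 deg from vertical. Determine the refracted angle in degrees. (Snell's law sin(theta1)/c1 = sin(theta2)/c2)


sin(theta2) = (c2/c1)*sin(theta1) = (1487/1524)*sin(58 deg) = 0.82746
theta2 = arcsin(0.82746) = 55.84

55.84 deg


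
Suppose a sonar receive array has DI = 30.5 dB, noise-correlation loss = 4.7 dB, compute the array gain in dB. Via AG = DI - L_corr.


AG = DI - L_corr = 30.5 - 4.7 = 25.8

25.8 dB


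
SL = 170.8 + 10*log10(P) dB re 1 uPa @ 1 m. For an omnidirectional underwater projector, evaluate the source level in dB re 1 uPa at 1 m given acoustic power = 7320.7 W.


SL = 170.8 + 10*log10(7320.7) = 170.8 + 38.65 = 209.45

209.45 dB


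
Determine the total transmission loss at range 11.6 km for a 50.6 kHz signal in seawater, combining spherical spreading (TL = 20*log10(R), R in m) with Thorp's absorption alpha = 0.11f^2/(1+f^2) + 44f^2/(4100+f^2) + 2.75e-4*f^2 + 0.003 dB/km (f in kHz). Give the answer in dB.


Step 1 (Thorp): alpha = 0.11*2560.36/(1+2560.36) + 44*2560.36/(4100+2560.36) + 2.75e-4*2560.36 + 0.003 = 17.7314 dB/km
Step 2: TL_spread = 20*log10(11600) = 81.29 dB
Step 3: TL_abs = alpha*R = 17.7314 * 11.6 = 205.68 dB
Step 4: TL_total = 81.29 + 205.68 = 286.97

286.97 dB


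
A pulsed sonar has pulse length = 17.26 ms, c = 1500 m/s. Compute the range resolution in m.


12.945 m


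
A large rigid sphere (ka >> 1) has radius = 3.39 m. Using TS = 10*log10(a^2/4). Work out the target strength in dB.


4.58 dB


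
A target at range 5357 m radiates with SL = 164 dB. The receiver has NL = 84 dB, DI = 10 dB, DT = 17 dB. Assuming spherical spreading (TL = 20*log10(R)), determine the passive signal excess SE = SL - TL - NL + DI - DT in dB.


Step 1: TL = 20*log10(5357) = 74.58 dB
Step 2: SE = 164 - 74.58 - 84 + 10 - 17 = -1.58

-1.58 dB


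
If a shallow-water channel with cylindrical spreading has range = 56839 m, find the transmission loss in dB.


TL = 10*log10(56839) = 47.55

47.55 dB


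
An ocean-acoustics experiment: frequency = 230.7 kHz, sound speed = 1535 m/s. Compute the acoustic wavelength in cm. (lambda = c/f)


lambda = c/f = 1535 / 230700 = 0.0067 m = 0.67 cm

0.67 cm


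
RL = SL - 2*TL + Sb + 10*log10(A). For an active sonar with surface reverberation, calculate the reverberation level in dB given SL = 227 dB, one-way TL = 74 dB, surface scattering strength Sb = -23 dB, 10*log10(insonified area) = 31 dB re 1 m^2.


RL = SL - 2*TL + Sb + 10*log10(A) = 227 - 2*74 + (-23) + 31 = 87

87 dB


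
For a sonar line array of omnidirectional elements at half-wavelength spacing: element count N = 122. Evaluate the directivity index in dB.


DI = 10*log10(122) = 20.86

20.86 dB


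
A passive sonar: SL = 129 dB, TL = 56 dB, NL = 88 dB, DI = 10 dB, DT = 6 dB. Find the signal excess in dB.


SE = SL - TL - NL + DI - DT = 129 - 56 - 88 + 10 - 6 = -11

-11 dB


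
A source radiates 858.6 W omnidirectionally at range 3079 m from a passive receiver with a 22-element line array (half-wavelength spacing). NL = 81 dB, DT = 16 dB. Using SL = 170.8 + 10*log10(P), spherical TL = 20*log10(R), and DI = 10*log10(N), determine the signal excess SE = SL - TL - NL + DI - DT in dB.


46.79 dB


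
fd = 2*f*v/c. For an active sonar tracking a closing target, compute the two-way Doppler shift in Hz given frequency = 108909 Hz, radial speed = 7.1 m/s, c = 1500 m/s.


1031.01 Hz


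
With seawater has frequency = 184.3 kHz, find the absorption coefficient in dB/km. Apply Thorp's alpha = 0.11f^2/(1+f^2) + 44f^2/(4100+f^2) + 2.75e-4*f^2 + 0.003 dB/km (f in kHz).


48.715 dB/km


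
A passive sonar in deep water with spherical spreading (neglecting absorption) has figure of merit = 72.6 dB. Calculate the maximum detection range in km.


At max range FOM = TL, so 20*log10(R) = 72.6
R = 10^(72.6/20) = 4265.8 m = 4.27 km

4.27 km


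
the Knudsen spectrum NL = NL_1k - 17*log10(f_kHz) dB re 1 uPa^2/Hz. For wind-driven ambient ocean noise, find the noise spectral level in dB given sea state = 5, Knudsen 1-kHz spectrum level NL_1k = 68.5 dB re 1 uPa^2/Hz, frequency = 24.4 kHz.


NL = NL_1k - 17*log10(f_kHz) = 68.5 - 17*log10(24.4) = 68.5 - (23.59) = 44.91

44.91 dB


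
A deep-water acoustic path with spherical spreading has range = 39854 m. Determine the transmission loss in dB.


TL = 20*log10(39854) = 92.01

92.01 dB


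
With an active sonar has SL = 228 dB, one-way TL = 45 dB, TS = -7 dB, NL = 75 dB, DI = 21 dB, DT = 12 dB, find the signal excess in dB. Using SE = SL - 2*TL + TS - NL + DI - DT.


65 dB


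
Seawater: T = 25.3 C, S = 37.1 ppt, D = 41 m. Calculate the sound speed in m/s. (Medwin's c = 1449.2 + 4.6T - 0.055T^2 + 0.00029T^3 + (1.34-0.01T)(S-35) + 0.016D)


c = 1449.2 + 4.6*25.3 - 0.055*25.3^2 + 0.00029*25.3^3 + (1.34 - 0.01*25.3)*(37.1 - 35) + 0.016*41 = 1538.01

1538.01 m/s


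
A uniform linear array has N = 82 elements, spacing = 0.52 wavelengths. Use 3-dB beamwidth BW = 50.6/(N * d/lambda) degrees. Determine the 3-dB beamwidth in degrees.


BW = 50.6 / (82 * 0.52) = 50.6 / 42.64 = 1.19

1.19 deg


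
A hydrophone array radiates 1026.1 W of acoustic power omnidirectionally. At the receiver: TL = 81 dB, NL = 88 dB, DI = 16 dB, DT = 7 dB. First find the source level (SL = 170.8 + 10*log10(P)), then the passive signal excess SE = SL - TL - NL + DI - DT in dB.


Step 1: SL = 170.8 + 10*log10(1026.1) = 200.91 dB
Step 2: SE = SL - TL - NL + DI - DT = 200.91 - 81 - 88 + 16 - 7 = 40.91

40.91 dB


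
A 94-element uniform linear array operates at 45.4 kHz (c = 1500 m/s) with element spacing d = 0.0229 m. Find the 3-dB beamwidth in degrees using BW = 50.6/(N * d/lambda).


Step 1: lambda = 1500/45400 = 0.03304 m
Step 2: d/lambda = 0.0229/0.03304 = 0.6931
Step 3: BW = 50.6/(N * d/lambda) = 50.6/(94 * 0.6931) = 0.78

0.78 deg


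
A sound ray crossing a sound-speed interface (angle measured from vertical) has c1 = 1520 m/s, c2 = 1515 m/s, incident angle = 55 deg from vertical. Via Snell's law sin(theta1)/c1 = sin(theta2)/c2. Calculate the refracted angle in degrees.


sin(theta2) = (c2/c1)*sin(theta1) = (1515/1520)*sin(55 deg) = 0.81646
theta2 = arcsin(0.81646) = 54.73

54.73 deg


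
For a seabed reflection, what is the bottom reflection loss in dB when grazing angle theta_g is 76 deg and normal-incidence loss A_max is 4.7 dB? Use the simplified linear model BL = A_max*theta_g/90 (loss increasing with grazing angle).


BL = A_max * theta_g / 90 = 4.7 * 76 / 90 = 3.97

3.97 dB


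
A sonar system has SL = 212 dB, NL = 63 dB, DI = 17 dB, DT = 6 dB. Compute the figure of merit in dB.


160 dB


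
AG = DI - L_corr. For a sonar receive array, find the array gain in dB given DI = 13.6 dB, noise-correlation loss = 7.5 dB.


AG = DI - L_corr = 13.6 - 7.5 = 6.1

6.1 dB


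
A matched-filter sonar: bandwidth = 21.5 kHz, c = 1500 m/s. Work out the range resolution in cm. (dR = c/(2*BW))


3.49 cm


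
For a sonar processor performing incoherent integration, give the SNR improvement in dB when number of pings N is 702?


Gain = 5*log10(702) = 14.23

14.23 dB


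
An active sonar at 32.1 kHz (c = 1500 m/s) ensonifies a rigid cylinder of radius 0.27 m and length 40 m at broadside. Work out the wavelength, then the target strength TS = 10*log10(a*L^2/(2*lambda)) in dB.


Step 1: lambda = c/f = 1500/32100 = 0.04673 m
Step 2: TS = 10*log10(a*L^2/(2*lambda)) = 10*log10(0.27*40^2/(2*0.04673)) = 36.65

36.65 dB


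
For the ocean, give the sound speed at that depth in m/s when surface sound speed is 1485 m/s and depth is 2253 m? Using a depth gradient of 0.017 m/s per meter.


c = 1485 + 0.017 * 2253 = 1523.301

1523.301 m/s


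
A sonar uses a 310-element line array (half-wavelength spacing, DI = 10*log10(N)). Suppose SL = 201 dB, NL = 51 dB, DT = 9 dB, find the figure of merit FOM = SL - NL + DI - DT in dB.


Step 1: DI = 10*log10(310) = 24.91 dB
Step 2: FOM = SL - NL + DI - DT = 201 - 51 + 24.91 - 9 = 165.91

165.91 dB


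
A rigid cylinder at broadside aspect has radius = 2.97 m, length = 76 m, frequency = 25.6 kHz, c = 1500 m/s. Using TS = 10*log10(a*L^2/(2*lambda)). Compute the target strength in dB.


51.66 dB


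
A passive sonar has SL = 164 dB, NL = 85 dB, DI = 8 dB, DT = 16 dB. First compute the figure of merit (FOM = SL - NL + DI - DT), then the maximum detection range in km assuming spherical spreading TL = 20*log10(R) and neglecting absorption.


Step 1: FOM = SL - NL + DI - DT = 164 - 85 + 8 - 16 = 71 dB
Step 2: at max range FOM = TL = 20*log10(R), so R = 10^(71/20) = 3548.13 m = 3.55 km

3.55 km


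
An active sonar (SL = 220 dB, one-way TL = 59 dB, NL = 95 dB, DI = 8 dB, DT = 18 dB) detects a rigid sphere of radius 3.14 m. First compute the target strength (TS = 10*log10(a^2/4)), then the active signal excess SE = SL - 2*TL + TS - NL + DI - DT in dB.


Step 1: TS = 10*log10(3.14^2/4) = 3.92 dB
Step 2: SE = SL - 2*TL + TS - NL + DI - DT = 220 - 2*59 + (3.92) - 95 + 8 - 18 = 0.92

0.92 dB


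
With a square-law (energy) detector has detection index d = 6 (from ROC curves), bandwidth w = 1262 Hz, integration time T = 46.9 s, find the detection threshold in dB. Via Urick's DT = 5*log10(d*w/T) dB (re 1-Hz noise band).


DT = 5*log10(d*w/T) = 5*log10(6 * 1262 / 46.9) = 5*log10(161.45) = 11.04

11.04 dB


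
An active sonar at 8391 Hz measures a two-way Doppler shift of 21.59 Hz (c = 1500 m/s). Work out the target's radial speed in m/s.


1.93 m/s


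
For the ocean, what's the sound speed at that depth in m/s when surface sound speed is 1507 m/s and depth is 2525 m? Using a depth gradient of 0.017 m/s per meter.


c = 1507 + 0.017 * 2525 = 1549.925

1549.925 m/s


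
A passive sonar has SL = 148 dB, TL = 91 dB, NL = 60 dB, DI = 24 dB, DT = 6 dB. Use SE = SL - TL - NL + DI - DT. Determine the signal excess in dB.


SE = SL - TL - NL + DI - DT = 148 - 91 - 60 + 24 - 6 = 15

15 dB


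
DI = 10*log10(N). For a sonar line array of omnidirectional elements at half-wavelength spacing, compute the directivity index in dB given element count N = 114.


DI = 10*log10(114) = 20.57

20.57 dB


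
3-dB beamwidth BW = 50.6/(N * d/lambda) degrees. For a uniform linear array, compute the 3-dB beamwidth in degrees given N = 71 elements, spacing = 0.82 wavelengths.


BW = 50.6 / (71 * 0.82) = 50.6 / 58.22 = 0.87

0.87 deg


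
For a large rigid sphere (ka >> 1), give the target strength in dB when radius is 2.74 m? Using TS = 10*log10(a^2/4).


TS = 10*log10(2.74^2 / 4) = 10*log10(1.8769) = 2.73

2.73 dB


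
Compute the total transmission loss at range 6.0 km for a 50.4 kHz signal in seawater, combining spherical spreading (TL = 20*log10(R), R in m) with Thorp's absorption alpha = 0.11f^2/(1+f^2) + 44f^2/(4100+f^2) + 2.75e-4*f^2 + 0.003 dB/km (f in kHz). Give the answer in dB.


Step 1 (Thorp): alpha = 0.11*2540.16/(1+2540.16) + 44*2540.16/(4100+2540.16) + 2.75e-4*2540.16 + 0.003 = 17.6435 dB/km
Step 2: TL_spread = 20*log10(6000) = 75.56 dB
Step 3: TL_abs = alpha*R = 17.6435 * 6.0 = 105.86 dB
Step 4: TL_total = 75.56 + 105.86 = 181.42

181.42 dB


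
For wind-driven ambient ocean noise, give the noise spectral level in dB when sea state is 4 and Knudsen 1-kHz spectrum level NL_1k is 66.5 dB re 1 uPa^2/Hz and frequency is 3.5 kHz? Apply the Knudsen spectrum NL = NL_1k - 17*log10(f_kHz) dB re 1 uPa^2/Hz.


57.25 dB


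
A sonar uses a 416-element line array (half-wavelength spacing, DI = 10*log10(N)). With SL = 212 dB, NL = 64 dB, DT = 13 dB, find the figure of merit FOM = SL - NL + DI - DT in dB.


Step 1: DI = 10*log10(416) = 26.19 dB
Step 2: FOM = SL - NL + DI - DT = 212 - 64 + 26.19 - 13 = 161.19

161.19 dB


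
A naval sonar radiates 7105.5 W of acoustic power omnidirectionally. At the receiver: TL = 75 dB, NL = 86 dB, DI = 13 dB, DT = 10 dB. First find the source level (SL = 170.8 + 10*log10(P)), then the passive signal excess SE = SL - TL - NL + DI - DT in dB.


Step 1: SL = 170.8 + 10*log10(7105.5) = 209.32 dB
Step 2: SE = SL - TL - NL + DI - DT = 209.32 - 75 - 86 + 13 - 10 = 51.32

51.32 dB


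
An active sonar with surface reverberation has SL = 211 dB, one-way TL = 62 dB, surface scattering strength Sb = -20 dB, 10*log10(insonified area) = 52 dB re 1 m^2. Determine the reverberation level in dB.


119 dB


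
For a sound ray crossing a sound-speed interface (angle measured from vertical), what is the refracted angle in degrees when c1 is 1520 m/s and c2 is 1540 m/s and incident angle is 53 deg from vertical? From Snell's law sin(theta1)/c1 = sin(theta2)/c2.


sin(theta2) = (c2/c1)*sin(theta1) = (1540/1520)*sin(53 deg) = 0.80914
theta2 = arcsin(0.80914) = 54.01

54.01 deg


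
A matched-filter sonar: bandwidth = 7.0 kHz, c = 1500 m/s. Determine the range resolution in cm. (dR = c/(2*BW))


dR = c/(2*BW) = 1500 / (2 * 7.0e3) = 0.1071 m = 10.71 cm

10.71 cm


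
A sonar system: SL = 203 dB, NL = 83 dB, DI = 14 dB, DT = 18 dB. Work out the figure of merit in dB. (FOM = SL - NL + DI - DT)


116 dB


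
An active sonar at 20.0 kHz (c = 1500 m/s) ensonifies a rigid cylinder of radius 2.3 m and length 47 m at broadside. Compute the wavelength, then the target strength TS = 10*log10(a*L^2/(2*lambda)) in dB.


Step 1: lambda = c/f = 1500/20000 = 0.075 m
Step 2: TS = 10*log10(a*L^2/(2*lambda)) = 10*log10(2.3*47^2/(2*0.075)) = 45.3

45.3 dB


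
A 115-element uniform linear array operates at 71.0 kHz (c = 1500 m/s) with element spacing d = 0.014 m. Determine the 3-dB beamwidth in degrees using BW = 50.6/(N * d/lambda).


Step 1: lambda = 1500/71000 = 0.02113 m
Step 2: d/lambda = 0.014/0.02113 = 0.6626
Step 3: BW = 50.6/(N * d/lambda) = 50.6/(115 * 0.6626) = 0.66

0.66 deg


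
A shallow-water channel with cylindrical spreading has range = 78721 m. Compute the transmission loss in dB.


TL = 10*log10(78721) = 48.96

48.96 dB


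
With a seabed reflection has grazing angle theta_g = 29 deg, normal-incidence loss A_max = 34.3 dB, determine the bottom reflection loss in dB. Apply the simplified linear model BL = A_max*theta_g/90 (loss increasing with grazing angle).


11.05 dB


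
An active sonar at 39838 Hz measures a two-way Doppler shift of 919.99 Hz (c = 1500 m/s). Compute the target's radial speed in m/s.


From fd = 2*f*v/c, v = c*fd/(2*f) = 1500 * 919.99 / (2*39838) = 17.32

17.32 m/s


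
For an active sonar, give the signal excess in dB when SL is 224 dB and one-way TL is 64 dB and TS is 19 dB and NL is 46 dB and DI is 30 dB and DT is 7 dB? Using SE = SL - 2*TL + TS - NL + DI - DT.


92 dB


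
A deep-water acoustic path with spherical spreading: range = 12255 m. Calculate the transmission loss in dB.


TL = 20*log10(12255) = 81.77

81.77 dB


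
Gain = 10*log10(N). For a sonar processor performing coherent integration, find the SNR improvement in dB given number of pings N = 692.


28.4 dB


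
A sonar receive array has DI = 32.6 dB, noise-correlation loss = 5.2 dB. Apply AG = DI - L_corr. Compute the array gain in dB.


27.4 dB


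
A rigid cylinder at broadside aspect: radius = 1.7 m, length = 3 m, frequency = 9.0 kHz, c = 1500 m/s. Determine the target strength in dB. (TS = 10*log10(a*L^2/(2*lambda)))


lambda = 1500/9000 = 0.16667 m
TS = 10*log10(1.7*3^2/(2*0.16667)) = 16.62

16.62 dB


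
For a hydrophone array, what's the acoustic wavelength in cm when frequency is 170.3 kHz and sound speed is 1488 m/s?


0.87 cm


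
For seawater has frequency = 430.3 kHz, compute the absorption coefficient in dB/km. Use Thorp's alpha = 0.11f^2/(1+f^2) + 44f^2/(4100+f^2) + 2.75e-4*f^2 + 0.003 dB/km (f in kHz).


f^2 = 185158.09
alpha = 0.11*185158.09/(1+185158.09) + 44*185158.09/(4100+185158.09) + 2.75e-4*185158.09 + 0.003 = 94.078

94.078 dB/km


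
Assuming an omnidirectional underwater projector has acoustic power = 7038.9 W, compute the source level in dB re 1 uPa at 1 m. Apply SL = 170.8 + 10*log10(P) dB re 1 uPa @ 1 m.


SL = 170.8 + 10*log10(7038.9) = 170.8 + 38.48 = 209.28

209.28 dB


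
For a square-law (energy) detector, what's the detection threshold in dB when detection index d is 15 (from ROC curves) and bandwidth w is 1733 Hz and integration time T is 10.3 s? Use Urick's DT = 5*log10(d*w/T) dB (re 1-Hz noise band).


DT = 5*log10(d*w/T) = 5*log10(15 * 1733 / 10.3) = 5*log10(2523.79) = 17.01

17.01 dB


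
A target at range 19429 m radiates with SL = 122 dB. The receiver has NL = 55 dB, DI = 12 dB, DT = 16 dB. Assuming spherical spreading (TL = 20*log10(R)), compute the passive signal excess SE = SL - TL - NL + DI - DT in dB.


-22.77 dB


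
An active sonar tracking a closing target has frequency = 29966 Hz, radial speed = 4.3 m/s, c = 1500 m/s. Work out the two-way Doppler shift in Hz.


fd = 2*f*v/c = 2 * 29966 * 4.3 / 1500 = 171.81

171.81 Hz


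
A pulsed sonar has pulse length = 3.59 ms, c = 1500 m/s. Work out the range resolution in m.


dR = c*tau/2 = 1500 * 3.59e-3 / 2 = 2.6925

2.6925 m


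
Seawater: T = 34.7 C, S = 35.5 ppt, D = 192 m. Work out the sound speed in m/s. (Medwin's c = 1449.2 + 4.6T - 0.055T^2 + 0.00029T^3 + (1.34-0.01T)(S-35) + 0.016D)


1558.28 m/s


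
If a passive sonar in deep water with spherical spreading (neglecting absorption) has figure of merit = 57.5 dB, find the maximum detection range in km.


At max range FOM = TL, so 20*log10(R) = 57.5
R = 10^(57.5/20) = 749.89 m = 0.75 km

0.75 km


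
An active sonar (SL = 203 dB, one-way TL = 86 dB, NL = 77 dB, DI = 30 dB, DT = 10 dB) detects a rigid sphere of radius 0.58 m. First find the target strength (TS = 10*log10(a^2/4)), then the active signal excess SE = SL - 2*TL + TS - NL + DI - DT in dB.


Step 1: TS = 10*log10(0.58^2/4) = -10.75 dB
Step 2: SE = SL - 2*TL + TS - NL + DI - DT = 203 - 2*86 + (-10.75) - 77 + 30 - 10 = -36.75

-36.75 dB


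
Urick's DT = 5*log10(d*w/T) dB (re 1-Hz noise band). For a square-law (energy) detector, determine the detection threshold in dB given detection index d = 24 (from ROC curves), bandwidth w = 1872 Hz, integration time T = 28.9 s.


DT = 5*log10(d*w/T) = 5*log10(24 * 1872 / 28.9) = 5*log10(1554.6) = 15.96

15.96 dB


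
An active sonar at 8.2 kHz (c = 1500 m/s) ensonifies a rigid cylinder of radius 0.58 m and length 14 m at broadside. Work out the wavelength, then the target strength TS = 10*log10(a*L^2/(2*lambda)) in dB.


Step 1: lambda = c/f = 1500/8200 = 0.18293 m
Step 2: TS = 10*log10(a*L^2/(2*lambda)) = 10*log10(0.58*14^2/(2*0.18293)) = 24.92

24.92 dB


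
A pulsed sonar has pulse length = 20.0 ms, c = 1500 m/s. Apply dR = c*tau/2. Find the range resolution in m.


dR = c*tau/2 = 1500 * 20.0e-3 / 2 = 15.0

15.0 m


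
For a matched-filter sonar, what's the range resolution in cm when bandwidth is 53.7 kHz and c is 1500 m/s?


dR = c/(2*BW) = 1500 / (2 * 53.7e3) = 0.014 m = 1.4 cm

1.4 cm


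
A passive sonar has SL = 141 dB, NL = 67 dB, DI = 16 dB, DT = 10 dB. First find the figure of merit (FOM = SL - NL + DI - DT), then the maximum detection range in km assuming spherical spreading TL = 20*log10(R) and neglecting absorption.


Step 1: FOM = SL - NL + DI - DT = 141 - 67 + 16 - 10 = 80 dB
Step 2: at max range FOM = TL = 20*log10(R), so R = 10^(80/20) = 10000.0 m = 10.0 km

10.0 km


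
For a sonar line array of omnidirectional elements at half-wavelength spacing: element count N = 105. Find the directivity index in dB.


DI = 10*log10(105) = 20.21

20.21 dB


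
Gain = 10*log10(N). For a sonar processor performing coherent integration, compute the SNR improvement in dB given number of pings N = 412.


26.15 dB


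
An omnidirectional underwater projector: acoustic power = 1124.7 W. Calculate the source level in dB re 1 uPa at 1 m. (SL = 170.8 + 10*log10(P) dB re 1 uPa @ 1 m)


SL = 170.8 + 10*log10(1124.7) = 170.8 + 30.51 = 201.31

201.31 dB


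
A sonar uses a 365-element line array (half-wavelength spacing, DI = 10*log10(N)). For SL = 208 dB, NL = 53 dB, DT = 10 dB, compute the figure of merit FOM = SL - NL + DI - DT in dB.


Step 1: DI = 10*log10(365) = 25.62 dB
Step 2: FOM = SL - NL + DI - DT = 208 - 53 + 25.62 - 10 = 170.62

170.62 dB


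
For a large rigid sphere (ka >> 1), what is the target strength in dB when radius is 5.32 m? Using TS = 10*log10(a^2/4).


8.5 dB


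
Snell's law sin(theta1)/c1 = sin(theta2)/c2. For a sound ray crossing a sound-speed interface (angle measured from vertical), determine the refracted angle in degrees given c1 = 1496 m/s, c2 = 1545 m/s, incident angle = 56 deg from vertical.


sin(theta2) = (c2/c1)*sin(theta1) = (1545/1496)*sin(56 deg) = 0.85619
theta2 = arcsin(0.85619) = 58.89

58.89 deg
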